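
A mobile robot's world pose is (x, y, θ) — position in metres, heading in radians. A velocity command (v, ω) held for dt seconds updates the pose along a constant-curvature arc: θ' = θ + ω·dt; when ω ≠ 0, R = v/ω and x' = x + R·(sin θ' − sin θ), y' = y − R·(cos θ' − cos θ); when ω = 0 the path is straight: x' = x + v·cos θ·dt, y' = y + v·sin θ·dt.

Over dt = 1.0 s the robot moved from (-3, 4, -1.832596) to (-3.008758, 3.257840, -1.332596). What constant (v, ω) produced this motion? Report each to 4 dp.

v = 0.7500, ω = 0.5000

Δθ = -1.332596 − -1.832596 = 0.500000
ω = Δθ/dt = 0.500000/1.0 = 0.5000
R = −Δy/(cos θ' − cos θ) = 1.5000
v = R·ω = 1.5000·0.5000 = 0.7500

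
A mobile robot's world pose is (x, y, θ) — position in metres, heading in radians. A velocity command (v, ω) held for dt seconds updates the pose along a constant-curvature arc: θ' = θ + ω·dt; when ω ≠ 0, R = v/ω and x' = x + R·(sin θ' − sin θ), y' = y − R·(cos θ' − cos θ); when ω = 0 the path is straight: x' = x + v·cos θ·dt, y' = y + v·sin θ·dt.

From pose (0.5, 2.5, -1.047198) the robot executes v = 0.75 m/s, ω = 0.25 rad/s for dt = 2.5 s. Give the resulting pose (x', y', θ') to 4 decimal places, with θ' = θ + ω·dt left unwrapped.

θ' = -1.0472 + 0.25·2.5 = -0.4222
R = v/ω = 0.75/0.25 = 3.0000
x' = 0.5 + 3.0000·(sin -0.4222 − sin -1.0472) = 1.8688
y' = 2.5 − 3.0000·(cos -0.4222 − cos -1.0472) = 1.2634

(1.8688, 1.2634, -0.4222)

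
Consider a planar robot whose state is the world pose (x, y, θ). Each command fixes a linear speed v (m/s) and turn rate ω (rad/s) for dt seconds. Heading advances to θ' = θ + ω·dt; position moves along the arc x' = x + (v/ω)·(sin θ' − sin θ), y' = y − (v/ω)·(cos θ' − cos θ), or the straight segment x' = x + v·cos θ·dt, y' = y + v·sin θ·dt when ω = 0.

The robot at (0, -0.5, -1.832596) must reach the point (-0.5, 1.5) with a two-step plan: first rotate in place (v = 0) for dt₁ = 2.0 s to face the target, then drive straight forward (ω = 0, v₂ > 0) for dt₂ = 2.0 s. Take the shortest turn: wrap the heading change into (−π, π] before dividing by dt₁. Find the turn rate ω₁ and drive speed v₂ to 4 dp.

heading to target = atan2(1.5−-0.5, -0.5−0) = 1.8158
Δθ = wrap(1.8158 − -1.8326) = -2.6348; ω₁ = Δθ/dt₁ = -1.3174
distance = √((-0.5−0)² + (1.5−-0.5)²) = 2.0616; v₂ = distance/dt₂ = 1.0308

ω₁ = -1.3174, v₂ = 1.0308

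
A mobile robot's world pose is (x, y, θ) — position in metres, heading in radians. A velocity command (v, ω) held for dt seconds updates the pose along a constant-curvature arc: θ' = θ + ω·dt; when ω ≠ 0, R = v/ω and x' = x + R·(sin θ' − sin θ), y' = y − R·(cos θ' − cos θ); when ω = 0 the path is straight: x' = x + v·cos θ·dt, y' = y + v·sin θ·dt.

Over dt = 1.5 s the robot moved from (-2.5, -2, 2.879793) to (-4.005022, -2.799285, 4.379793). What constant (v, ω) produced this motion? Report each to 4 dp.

v = 1.2500, ω = 1.0000

Δθ = 4.379793 − 2.879793 = 1.500000
ω = Δθ/dt = 1.500000/1.5 = 1.0000
R = Δx/(sin θ' − sin θ) = 1.2500
v = R·ω = 1.2500·1.0000 = 1.2500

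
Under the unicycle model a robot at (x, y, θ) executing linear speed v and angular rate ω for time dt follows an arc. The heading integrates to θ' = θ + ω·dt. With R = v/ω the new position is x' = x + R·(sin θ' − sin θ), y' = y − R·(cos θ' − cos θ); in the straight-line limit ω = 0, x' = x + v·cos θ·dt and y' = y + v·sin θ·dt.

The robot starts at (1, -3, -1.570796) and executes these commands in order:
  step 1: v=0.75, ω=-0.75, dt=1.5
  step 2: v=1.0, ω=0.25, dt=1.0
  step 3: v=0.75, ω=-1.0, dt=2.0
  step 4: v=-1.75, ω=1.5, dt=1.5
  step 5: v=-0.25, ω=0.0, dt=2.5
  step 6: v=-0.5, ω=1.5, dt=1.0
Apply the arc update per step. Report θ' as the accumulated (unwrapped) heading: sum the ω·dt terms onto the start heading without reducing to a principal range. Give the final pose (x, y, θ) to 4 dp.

(0.7682, -3.4806, -0.6958)

step 1: θ'=-2.6958 (R=-1.0000) → pose (0.4312, -3.9023, -2.6958)
step 2: θ'=-2.4458 (R=4.0000) → pose (-0.4081, -4.4412, -2.4458)
step 3: θ'=-4.4458 (R=-0.7500) → pose (-1.6124, -4.0631, -4.4458)
step 4: θ'=-2.1958 (R=-1.1667) → pose (0.4592, -4.4384, -2.1958)
step 5: θ'=-2.1958 (straight) → pose (0.8249, -3.9315, -2.1958)
step 6: θ'=-0.6958 (R=-0.3333) → pose (0.7682, -3.4806, -0.6958)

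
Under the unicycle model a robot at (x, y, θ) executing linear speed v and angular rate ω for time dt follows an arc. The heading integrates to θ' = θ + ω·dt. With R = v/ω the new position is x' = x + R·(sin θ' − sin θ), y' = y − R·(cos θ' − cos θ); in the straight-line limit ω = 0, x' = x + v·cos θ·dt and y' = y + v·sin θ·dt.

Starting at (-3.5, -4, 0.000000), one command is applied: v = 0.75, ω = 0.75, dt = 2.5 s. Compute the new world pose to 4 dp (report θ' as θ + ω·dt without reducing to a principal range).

θ' = 0.0000 + 0.75·2.5 = 1.8750
R = v/ω = 0.75/0.75 = 1.0000
x' = -3.5 + 1.0000·(sin 1.8750 − sin 0.0000) = -2.5459
y' = -4 − 1.0000·(cos 1.8750 − cos 0.0000) = -2.7005

(-2.5459, -2.7005, 1.8750)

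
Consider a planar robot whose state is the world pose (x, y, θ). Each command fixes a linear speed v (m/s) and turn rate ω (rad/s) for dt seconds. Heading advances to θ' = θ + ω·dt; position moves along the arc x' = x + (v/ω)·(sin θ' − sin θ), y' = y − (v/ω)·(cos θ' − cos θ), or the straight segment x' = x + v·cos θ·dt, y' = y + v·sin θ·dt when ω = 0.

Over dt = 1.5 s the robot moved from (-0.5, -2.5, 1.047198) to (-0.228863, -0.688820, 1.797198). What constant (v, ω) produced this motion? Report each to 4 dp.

Δθ = 1.797198 − 1.047198 = 0.750000
ω = Δθ/dt = 0.750000/1.5 = 0.5000
R = −Δy/(cos θ' − cos θ) = 2.5000
v = R·ω = 2.5000·0.5000 = 1.2500

v = 1.2500, ω = 0.5000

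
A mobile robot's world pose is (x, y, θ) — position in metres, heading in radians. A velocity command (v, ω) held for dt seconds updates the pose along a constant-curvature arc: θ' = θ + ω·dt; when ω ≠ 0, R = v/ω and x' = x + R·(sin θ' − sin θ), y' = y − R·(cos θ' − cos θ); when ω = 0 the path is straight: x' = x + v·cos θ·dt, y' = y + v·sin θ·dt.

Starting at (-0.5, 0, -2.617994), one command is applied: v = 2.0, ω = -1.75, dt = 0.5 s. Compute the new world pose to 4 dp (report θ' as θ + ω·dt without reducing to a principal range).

θ' = -2.6180 + -1.75·0.5 = -3.4930
R = v/ω = 2.0/-1.75 = -1.1429
x' = -0.5 + -1.1429·(sin -3.4930 − sin -2.6180) = -1.4648
y' = 0 − -1.1429·(cos -3.4930 − cos -2.6180) = -0.0833

(-1.4648, -0.0833, -3.4930)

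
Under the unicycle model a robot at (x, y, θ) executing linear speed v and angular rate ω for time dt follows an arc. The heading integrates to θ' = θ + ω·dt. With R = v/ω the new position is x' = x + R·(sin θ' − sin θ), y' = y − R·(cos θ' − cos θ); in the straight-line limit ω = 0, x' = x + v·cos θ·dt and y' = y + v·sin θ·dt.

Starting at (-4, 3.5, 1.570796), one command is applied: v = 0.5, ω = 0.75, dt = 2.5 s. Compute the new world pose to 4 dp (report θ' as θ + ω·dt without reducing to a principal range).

θ' = 1.5708 + 0.75·2.5 = 3.4458
R = v/ω = 0.5/0.75 = 0.6667
x' = -4 + 0.6667·(sin 3.4458 − sin 1.5708) = -4.8664
y' = 3.5 − 0.6667·(cos 3.4458 − cos 1.5708) = 4.1361

(-4.8664, 4.1361, 3.4458)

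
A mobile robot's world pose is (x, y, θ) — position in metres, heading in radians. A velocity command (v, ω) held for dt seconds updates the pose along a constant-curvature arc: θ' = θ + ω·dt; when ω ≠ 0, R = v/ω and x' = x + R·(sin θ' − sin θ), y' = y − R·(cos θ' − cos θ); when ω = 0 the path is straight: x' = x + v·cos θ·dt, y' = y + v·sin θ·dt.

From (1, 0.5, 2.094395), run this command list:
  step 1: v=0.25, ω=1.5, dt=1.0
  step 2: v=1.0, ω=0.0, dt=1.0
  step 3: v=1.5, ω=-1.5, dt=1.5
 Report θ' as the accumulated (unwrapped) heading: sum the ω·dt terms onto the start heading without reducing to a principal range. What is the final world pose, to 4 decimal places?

(-1.5284, 1.2527, 1.3444)

step 1: θ'=3.5944 (R=0.1667) → pose (0.7827, 0.5665, 3.5944)
step 2: θ'=3.5944 (straight) → pose (-0.1165, 0.1291, 3.5944)
step 3: θ'=1.3444 (R=-1.0000) → pose (-1.5284, 1.2527, 1.3444)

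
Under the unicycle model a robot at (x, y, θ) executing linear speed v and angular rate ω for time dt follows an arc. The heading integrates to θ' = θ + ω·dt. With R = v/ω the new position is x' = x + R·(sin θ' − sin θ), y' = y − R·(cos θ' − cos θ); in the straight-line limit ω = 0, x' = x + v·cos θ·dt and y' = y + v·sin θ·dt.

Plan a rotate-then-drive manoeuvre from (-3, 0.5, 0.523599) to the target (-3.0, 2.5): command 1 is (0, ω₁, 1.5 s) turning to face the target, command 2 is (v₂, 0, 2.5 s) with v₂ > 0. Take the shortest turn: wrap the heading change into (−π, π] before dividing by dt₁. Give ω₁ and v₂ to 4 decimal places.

ω₁ = 0.6981, v₂ = 0.8000

heading to target = atan2(2.5−0.5, -3−-3) = 1.5708
Δθ = wrap(1.5708 − 0.5236) = 1.0472; ω₁ = Δθ/dt₁ = 0.6981
distance = √((-3−-3)² + (2.5−0.5)²) = 2.0000; v₂ = distance/dt₂ = 0.8000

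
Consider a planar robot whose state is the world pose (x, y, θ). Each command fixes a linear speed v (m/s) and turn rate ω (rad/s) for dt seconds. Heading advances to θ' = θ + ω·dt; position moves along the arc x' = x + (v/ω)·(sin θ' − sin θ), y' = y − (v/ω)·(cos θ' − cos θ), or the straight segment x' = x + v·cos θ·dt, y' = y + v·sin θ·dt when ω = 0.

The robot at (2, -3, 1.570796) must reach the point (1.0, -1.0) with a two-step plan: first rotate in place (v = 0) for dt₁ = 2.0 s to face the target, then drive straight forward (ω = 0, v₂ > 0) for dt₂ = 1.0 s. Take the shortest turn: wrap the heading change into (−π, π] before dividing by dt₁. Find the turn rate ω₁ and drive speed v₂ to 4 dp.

ω₁ = 0.2318, v₂ = 2.2361

heading to target = atan2(-1−-3, 1−2) = 2.0344
Δθ = wrap(2.0344 − 1.5708) = 0.4636; ω₁ = Δθ/dt₁ = 0.2318
distance = √((1−2)² + (-1−-3)²) = 2.2361; v₂ = distance/dt₂ = 2.2361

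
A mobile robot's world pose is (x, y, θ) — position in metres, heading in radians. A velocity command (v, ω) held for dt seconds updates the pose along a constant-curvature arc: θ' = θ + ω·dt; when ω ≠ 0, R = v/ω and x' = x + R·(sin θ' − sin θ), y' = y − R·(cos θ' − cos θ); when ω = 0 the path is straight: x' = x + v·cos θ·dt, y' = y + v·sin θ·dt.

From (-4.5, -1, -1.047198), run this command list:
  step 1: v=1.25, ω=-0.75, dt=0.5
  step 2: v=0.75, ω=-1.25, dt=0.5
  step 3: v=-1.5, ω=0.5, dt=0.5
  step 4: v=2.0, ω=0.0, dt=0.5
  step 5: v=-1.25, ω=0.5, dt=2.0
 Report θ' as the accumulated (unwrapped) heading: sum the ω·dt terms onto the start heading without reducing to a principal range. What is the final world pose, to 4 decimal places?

step 1: θ'=-1.4222 (R=-1.6667) → pose (-4.2951, -1.5866, -1.4222)
step 2: θ'=-2.0472 (R=-0.6000) → pose (-4.3553, -1.9506, -2.0472)
step 3: θ'=-1.7972 (R=-3.0000) → pose (-4.0978, -1.2482, -1.7972)
step 4: θ'=-1.7972 (straight) → pose (-4.3223, -2.2227, -1.7972)
step 5: θ'=-0.7972 (R=-2.5000) → pose (-4.9700, 0.0853, -0.7972)

(-4.9700, 0.0853, -0.7972)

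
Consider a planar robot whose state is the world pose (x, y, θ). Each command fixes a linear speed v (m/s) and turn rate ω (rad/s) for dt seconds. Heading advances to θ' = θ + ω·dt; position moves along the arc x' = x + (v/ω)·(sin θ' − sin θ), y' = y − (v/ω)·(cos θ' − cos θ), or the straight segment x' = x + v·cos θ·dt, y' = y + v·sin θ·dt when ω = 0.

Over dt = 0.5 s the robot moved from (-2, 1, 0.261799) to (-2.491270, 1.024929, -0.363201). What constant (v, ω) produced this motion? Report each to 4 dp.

Δθ = -0.363201 − 0.261799 = -0.625000
ω = Δθ/dt = -0.625000/0.5 = -1.2500
R = Δx/(sin θ' − sin θ) = 0.8000
v = R·ω = 0.8000·-1.2500 = -1.0000

v = -1.0000, ω = -1.2500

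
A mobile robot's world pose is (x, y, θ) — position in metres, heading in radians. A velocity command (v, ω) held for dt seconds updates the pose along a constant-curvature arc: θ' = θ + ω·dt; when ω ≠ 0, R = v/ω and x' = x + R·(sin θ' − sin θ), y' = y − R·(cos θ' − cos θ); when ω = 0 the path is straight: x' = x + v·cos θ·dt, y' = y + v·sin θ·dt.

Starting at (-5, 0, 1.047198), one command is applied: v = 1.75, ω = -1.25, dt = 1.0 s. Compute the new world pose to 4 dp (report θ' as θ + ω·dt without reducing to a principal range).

θ' = 1.0472 + -1.25·1.0 = -0.2028
R = v/ω = 1.75/-1.25 = -1.4000
x' = -5 + -1.4000·(sin -0.2028 − sin 1.0472) = -3.5056
y' = 0 − -1.4000·(cos -0.2028 − cos 1.0472) = 0.6713

(-3.5056, 0.6713, -0.2028)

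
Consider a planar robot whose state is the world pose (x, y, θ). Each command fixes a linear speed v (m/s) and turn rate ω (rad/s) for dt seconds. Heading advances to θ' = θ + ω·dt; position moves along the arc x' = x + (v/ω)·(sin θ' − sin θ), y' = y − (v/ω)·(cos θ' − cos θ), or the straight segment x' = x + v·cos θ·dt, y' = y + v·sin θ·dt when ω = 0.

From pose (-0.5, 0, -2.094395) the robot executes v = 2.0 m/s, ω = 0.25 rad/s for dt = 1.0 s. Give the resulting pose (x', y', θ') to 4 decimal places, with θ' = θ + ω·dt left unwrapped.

θ' = -2.0944 + 0.25·1.0 = -1.8444
R = v/ω = 2.0/0.25 = 8.0000
x' = -0.5 + 8.0000·(sin -1.8444 − sin -2.0944) = -1.2742
y' = 0 − 8.0000·(cos -1.8444 − cos -2.0944) = -1.8384

(-1.2742, -1.8384, -1.8444)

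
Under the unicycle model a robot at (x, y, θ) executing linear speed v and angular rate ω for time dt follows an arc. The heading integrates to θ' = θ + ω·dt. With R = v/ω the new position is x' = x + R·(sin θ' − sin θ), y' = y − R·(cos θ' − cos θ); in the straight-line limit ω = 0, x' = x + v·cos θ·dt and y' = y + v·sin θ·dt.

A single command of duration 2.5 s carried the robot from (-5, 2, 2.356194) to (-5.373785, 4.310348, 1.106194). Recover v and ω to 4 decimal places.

v = 1.0000, ω = -0.5000

Δθ = 1.106194 − 2.356194 = -1.250000
ω = Δθ/dt = -1.250000/2.5 = -0.5000
R = −Δy/(cos θ' − cos θ) = -2.0000
v = R·ω = -2.0000·-0.5000 = 1.0000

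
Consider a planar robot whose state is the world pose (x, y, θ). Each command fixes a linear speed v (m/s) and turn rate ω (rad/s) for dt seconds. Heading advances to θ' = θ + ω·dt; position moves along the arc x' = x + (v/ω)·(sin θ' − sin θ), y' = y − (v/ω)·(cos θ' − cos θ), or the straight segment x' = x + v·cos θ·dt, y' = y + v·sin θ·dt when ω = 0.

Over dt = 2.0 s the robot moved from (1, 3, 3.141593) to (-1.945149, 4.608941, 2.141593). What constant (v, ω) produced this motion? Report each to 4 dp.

v = 1.7500, ω = -0.5000

Δθ = 2.141593 − 3.141593 = -1.000000
ω = Δθ/dt = -1.000000/2.0 = -0.5000
R = Δx/(sin θ' − sin θ) = -3.5000
v = R·ω = -3.5000·-0.5000 = 1.7500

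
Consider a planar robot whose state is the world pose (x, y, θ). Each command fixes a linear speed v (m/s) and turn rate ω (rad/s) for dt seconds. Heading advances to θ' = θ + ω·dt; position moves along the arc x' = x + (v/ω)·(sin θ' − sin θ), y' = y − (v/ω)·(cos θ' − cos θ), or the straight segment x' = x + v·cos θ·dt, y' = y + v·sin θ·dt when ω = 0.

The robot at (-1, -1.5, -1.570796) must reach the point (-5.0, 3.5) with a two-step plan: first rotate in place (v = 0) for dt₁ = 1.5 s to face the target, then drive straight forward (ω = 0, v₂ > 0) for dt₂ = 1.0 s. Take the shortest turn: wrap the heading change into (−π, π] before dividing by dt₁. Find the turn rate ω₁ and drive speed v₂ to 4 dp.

ω₁ = -1.6446, v₂ = 6.4031

heading to target = atan2(3.5−-1.5, -5−-1) = 2.2455
Δθ = wrap(2.2455 − -1.5708) = -2.4669; ω₁ = Δθ/dt₁ = -1.6446
distance = √((-5−-1)² + (3.5−-1.5)²) = 6.4031; v₂ = distance/dt₂ = 6.4031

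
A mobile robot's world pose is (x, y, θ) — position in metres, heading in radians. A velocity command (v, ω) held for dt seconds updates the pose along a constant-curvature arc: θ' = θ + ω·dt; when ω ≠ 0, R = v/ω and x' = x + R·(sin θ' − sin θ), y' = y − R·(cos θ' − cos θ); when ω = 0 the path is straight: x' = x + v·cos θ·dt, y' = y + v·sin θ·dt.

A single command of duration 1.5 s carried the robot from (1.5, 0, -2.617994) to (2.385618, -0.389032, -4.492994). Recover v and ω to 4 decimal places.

v = -0.7500, ω = -1.2500

Δθ = -4.492994 − -2.617994 = -1.875000
ω = Δθ/dt = -1.875000/1.5 = -1.2500
R = Δx/(sin θ' − sin θ) = 0.6000
v = R·ω = 0.6000·-1.2500 = -0.7500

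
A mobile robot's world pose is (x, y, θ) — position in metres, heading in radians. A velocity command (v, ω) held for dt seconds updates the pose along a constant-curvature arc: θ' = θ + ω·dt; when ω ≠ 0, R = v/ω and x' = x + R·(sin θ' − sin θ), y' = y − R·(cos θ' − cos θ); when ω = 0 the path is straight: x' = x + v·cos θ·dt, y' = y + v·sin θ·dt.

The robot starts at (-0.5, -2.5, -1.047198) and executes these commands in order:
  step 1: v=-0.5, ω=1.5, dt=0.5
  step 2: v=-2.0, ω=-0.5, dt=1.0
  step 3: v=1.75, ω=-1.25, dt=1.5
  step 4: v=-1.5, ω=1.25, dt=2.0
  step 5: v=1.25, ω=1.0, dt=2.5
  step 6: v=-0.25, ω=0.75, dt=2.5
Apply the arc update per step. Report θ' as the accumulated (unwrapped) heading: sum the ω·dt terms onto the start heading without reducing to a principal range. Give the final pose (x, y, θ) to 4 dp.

step 1: θ'=-0.2972 (R=-0.3333) → pose (-0.6911, -2.3479, -0.2972)
step 2: θ'=-0.7972 (R=4.0000) → pose (-2.3813, -1.3182, -0.7972)
step 3: θ'=-2.6722 (R=-1.4000) → pose (-2.7496, -3.5449, -2.6722)
step 4: θ'=-0.1722 (R=-1.2000) → pose (-3.0868, -1.2925, -0.1722)
step 5: θ'=2.3278 (R=1.2500) → pose (-1.9640, 0.7975, 2.3278)
step 6: θ'=4.2028 (R=-0.3333) → pose (-1.4307, 0.8638, 4.2028)

(-1.4307, 0.8638, 4.2028)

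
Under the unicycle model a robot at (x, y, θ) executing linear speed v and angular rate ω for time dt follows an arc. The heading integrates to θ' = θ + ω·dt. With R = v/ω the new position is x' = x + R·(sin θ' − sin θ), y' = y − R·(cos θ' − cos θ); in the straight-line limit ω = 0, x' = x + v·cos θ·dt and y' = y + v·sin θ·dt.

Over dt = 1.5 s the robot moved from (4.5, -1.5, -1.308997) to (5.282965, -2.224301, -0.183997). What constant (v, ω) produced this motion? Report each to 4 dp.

v = 0.7500, ω = 0.7500

Δθ = -0.183997 − -1.308997 = 1.125000
ω = Δθ/dt = 1.125000/1.5 = 0.7500
R = Δx/(sin θ' − sin θ) = 1.0000
v = R·ω = 1.0000·0.7500 = 0.7500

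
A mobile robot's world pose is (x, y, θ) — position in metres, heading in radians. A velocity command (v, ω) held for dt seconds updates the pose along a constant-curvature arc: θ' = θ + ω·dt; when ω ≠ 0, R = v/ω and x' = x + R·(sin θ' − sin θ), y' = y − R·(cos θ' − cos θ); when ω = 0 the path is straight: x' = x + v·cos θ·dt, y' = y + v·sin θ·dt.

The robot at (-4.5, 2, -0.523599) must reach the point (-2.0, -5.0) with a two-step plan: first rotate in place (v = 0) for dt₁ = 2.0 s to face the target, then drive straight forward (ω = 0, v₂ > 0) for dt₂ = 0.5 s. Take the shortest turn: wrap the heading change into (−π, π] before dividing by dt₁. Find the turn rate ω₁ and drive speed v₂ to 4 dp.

ω₁ = -0.3521, v₂ = 14.8661

heading to target = atan2(-5−2, -2−-4.5) = -1.2278
Δθ = wrap(-1.2278 − -0.5236) = -0.7042; ω₁ = Δθ/dt₁ = -0.3521
distance = √((-2−-4.5)² + (-5−2)²) = 7.4330; v₂ = distance/dt₂ = 14.8661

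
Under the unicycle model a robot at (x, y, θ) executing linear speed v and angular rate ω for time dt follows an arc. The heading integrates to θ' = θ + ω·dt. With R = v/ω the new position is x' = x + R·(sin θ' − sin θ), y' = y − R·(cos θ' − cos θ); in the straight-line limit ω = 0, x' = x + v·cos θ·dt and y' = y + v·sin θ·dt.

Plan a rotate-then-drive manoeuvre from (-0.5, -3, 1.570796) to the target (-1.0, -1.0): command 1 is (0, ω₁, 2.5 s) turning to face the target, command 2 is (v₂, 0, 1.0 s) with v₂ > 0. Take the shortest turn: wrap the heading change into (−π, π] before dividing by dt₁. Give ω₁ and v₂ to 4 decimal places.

heading to target = atan2(-1−-3, -1−-0.5) = 1.8158
Δθ = wrap(1.8158 − 1.5708) = 0.2450; ω₁ = Δθ/dt₁ = 0.0980
distance = √((-1−-0.5)² + (-1−-3)²) = 2.0616; v₂ = distance/dt₂ = 2.0616

ω₁ = 0.0980, v₂ = 2.0616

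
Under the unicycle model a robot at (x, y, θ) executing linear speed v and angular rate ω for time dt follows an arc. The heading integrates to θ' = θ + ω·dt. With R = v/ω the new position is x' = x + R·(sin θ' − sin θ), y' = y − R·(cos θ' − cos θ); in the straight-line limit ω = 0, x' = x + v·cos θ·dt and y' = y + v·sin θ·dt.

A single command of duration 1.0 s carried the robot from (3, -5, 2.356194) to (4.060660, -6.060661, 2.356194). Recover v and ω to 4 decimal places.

v = -1.5000, ω = 0.0000

Δθ = 2.356194 − 2.356194 = 0.000000
ω = Δθ/dt = 0.000000/1.0 = 0.0000
ω = 0 → v = (Δx·cos θ + Δy·sin θ)/dt = -1.5000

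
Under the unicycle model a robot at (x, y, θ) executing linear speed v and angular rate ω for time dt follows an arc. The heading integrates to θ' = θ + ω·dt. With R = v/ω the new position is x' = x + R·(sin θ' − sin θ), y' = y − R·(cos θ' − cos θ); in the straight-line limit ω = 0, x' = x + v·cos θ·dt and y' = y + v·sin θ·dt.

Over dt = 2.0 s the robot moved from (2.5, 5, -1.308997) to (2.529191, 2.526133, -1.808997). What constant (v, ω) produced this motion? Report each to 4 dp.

Δθ = -1.808997 − -1.308997 = -0.500000
ω = Δθ/dt = -0.500000/2.0 = -0.2500
R = −Δy/(cos θ' − cos θ) = -5.0000
v = R·ω = -5.0000·-0.2500 = 1.2500

v = 1.2500, ω = -0.2500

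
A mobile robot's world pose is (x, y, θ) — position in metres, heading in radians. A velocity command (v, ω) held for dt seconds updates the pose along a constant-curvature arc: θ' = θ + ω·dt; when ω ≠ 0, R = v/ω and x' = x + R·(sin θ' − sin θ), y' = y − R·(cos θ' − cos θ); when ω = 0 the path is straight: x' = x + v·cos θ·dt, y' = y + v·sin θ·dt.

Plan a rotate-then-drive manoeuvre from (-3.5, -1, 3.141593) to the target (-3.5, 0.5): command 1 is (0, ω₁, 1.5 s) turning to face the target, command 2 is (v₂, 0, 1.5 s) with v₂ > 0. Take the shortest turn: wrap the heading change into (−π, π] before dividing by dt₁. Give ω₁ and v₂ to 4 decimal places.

heading to target = atan2(0.5−-1, -3.5−-3.5) = 1.5708
Δθ = wrap(1.5708 − 3.1416) = -1.5708; ω₁ = Δθ/dt₁ = -1.0472
distance = √((-3.5−-3.5)² + (0.5−-1)²) = 1.5000; v₂ = distance/dt₂ = 1.0000

ω₁ = -1.0472, v₂ = 1.0000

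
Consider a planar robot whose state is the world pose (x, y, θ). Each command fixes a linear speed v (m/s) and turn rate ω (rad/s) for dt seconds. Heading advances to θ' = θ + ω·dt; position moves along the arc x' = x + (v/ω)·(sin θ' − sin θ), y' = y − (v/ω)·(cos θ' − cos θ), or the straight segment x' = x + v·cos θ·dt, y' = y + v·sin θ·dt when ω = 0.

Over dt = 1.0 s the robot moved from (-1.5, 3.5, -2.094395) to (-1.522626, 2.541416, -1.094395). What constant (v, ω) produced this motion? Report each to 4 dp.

v = 1.0000, ω = 1.0000

Δθ = -1.094395 − -2.094395 = 1.000000
ω = Δθ/dt = 1.000000/1.0 = 1.0000
R = −Δy/(cos θ' − cos θ) = 1.0000
v = R·ω = 1.0000·1.0000 = 1.0000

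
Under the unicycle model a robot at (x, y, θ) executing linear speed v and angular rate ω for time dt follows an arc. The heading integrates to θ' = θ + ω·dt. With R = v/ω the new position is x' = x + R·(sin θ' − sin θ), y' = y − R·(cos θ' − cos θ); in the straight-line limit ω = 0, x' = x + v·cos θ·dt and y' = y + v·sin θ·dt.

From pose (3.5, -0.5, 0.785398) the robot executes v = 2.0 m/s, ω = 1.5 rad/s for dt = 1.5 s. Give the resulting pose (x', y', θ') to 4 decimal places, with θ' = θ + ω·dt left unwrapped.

(2.6985, 1.7686, 3.0354)

θ' = 0.7854 + 1.5·1.5 = 3.0354
R = v/ω = 2.0/1.5 = 1.3333
x' = 3.5 + 1.3333·(sin 3.0354 − sin 0.7854) = 2.6985
y' = -0.5 − 1.3333·(cos 3.0354 − cos 0.7854) = 1.7686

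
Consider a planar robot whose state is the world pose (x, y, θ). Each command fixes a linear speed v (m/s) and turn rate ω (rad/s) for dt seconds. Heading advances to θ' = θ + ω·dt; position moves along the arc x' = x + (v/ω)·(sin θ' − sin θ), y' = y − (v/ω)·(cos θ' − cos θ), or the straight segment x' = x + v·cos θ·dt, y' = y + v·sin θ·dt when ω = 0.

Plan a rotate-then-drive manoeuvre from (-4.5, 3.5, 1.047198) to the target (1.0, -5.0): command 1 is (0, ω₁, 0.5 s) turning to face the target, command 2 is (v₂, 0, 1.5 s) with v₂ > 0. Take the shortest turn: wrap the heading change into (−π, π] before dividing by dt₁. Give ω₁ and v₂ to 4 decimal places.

heading to target = atan2(-5−3.5, 1−-4.5) = -0.9965
Δθ = wrap(-0.9965 − 1.0472) = -2.0437; ω₁ = Δθ/dt₁ = -4.0874
distance = √((1−-4.5)² + (-5−3.5)²) = 10.1242; v₂ = distance/dt₂ = 6.7495

ω₁ = -4.0874, v₂ = 6.7495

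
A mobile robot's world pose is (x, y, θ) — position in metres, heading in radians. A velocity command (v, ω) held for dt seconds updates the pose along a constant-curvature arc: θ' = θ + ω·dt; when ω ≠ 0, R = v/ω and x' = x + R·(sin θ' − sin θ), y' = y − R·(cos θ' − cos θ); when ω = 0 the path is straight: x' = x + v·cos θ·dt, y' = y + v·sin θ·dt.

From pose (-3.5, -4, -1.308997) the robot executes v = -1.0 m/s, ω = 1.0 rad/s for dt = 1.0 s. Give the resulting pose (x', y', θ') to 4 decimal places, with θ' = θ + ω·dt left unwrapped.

θ' = -1.3090 + 1.0·1.0 = -0.3090
R = v/ω = -1.0/1.0 = -1.0000
x' = -3.5 + -1.0000·(sin -0.3090 − sin -1.3090) = -4.1618
y' = -4 − -1.0000·(cos -0.3090 − cos -1.3090) = -3.3062

(-4.1618, -3.3062, -0.3090)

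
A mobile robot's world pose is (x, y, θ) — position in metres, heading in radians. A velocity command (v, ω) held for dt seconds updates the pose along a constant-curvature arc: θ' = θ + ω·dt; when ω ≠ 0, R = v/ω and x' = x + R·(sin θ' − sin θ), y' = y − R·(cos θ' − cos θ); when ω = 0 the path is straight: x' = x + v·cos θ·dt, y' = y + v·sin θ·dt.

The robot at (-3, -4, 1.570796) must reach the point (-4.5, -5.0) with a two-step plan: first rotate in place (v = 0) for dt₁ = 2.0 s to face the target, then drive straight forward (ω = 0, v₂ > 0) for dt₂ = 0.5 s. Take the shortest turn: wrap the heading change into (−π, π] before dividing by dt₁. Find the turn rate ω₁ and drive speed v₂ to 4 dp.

ω₁ = 1.0794, v₂ = 3.6056

heading to target = atan2(-5−-4, -4.5−-3) = -2.5536
Δθ = wrap(-2.5536 − 1.5708) = 2.1588; ω₁ = Δθ/dt₁ = 1.0794
distance = √((-4.5−-3)² + (-5−-4)²) = 1.8028; v₂ = distance/dt₂ = 3.6056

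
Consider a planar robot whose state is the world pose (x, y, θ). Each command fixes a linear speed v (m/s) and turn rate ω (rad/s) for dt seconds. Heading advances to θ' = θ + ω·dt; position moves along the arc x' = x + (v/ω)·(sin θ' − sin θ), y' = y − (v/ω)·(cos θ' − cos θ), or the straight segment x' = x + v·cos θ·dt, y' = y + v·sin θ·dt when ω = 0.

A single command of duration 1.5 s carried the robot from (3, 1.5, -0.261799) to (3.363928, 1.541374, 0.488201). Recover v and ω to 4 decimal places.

v = 0.2500, ω = 0.5000

Δθ = 0.488201 − -0.261799 = 0.750000
ω = Δθ/dt = 0.750000/1.5 = 0.5000
R = Δx/(sin θ' − sin θ) = 0.5000
v = R·ω = 0.5000·0.5000 = 0.2500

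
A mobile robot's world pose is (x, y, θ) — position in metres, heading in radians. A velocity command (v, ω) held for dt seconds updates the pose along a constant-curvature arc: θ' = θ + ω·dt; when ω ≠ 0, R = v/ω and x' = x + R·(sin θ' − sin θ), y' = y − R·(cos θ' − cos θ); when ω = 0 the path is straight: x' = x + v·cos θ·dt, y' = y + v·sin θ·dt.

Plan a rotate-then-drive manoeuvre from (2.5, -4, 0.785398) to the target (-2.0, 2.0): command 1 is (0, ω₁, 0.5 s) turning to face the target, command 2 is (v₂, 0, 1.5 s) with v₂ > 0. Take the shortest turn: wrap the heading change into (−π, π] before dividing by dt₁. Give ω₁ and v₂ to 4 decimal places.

ω₁ = 2.8578, v₂ = 5.0000

heading to target = atan2(2−-4, -2−2.5) = 2.2143
Δθ = wrap(2.2143 − 0.7854) = 1.4289; ω₁ = Δθ/dt₁ = 2.8578
distance = √((-2−2.5)² + (2−-4)²) = 7.5000; v₂ = distance/dt₂ = 5.0000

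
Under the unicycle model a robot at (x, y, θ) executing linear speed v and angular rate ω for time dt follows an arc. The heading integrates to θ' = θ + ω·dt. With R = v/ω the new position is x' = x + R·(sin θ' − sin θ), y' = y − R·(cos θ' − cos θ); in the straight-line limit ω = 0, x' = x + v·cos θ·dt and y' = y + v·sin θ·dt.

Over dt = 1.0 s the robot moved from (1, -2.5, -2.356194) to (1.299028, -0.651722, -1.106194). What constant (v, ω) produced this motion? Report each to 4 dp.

v = -2.0000, ω = 1.2500

Δθ = -1.106194 − -2.356194 = 1.250000
ω = Δθ/dt = 1.250000/1.0 = 1.2500
R = −Δy/(cos θ' − cos θ) = -1.6000
v = R·ω = -1.6000·1.2500 = -2.0000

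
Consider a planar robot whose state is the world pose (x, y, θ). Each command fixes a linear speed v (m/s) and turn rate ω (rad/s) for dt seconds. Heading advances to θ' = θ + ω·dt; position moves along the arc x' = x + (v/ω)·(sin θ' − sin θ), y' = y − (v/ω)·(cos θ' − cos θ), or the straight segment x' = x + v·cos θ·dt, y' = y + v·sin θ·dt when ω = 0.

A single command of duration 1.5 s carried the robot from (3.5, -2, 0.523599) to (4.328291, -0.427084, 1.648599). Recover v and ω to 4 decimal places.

Δθ = 1.648599 − 0.523599 = 1.125000
ω = Δθ/dt = 1.125000/1.5 = 0.7500
R = −Δy/(cos θ' − cos θ) = 1.6667
v = R·ω = 1.6667·0.7500 = 1.2500

v = 1.2500, ω = 0.7500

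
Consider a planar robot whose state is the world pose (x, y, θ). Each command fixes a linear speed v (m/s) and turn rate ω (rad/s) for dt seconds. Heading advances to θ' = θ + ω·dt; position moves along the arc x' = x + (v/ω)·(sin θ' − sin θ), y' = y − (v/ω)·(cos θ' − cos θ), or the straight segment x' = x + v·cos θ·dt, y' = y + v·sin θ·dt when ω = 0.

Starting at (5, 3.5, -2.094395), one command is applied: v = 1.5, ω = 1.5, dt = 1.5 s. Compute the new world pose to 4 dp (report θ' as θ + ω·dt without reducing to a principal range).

(6.0210, 2.0121, 0.1556)

θ' = -2.0944 + 1.5·1.5 = 0.1556
R = v/ω = 1.5/1.5 = 1.0000
x' = 5 + 1.0000·(sin 0.1556 − sin -2.0944) = 6.0210
y' = 3.5 − 1.0000·(cos 0.1556 − cos -2.0944) = 2.0121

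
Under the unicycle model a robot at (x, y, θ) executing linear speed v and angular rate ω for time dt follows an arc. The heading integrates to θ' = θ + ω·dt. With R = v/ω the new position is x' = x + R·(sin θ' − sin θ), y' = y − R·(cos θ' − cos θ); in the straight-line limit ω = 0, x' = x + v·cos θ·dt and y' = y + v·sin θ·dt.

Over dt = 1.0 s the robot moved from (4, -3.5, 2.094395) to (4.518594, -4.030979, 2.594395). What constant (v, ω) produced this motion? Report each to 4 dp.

Δθ = 2.594395 − 2.094395 = 0.500000
ω = Δθ/dt = 0.500000/1.0 = 0.5000
R = −Δy/(cos θ' − cos θ) = -1.5000
v = R·ω = -1.5000·0.5000 = -0.7500

v = -0.7500, ω = 0.5000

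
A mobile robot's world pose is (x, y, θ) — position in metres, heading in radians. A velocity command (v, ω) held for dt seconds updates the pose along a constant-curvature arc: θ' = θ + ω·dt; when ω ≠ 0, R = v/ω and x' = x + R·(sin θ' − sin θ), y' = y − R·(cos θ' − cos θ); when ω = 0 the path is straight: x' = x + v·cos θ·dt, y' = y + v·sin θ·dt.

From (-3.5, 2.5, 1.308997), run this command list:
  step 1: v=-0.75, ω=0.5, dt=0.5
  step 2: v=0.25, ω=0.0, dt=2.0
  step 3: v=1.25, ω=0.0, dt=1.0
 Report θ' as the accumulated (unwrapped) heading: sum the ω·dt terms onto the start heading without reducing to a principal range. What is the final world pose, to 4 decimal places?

step 1: θ'=1.5590 (R=-1.5000) → pose (-3.5510, 2.1295, 1.5590)
step 2: θ'=1.5590 (straight) → pose (-3.5451, 2.6294, 1.5590)
step 3: θ'=1.5590 (straight) → pose (-3.5304, 3.8793, 1.5590)

(-3.5304, 3.8793, 1.5590)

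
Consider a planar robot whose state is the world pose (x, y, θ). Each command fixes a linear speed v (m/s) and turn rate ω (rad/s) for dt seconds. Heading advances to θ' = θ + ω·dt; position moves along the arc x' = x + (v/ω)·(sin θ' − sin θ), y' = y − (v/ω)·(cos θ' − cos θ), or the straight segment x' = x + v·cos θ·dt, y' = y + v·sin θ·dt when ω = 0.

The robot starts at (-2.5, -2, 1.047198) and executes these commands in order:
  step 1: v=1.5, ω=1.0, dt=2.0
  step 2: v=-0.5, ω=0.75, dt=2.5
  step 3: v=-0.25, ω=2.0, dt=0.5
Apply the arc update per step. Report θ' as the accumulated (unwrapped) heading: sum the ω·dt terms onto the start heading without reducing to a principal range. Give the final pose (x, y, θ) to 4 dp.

step 1: θ'=3.0472 (R=1.5000) → pose (-3.6577, 0.2433, 3.0472)
step 2: θ'=4.9222 (R=-0.6667) → pose (-2.9428, 1.0459, 4.9222)
step 3: θ'=5.9222 (R=-0.1250) → pose (-3.0209, 1.1368, 5.9222)

(-3.0209, 1.1368, 5.9222)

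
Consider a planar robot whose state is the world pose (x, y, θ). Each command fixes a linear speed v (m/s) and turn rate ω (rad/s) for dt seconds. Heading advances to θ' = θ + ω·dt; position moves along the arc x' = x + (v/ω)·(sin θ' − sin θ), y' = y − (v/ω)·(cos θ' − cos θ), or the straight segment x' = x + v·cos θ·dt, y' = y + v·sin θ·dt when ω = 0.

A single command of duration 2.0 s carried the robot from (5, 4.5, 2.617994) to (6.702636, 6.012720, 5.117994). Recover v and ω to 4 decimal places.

Δθ = 5.117994 − 2.617994 = 2.500000
ω = Δθ/dt = 2.500000/2.0 = 1.2500
R = Δx/(sin θ' − sin θ) = -1.2000
v = R·ω = -1.2000·1.2500 = -1.5000

v = -1.5000, ω = 1.2500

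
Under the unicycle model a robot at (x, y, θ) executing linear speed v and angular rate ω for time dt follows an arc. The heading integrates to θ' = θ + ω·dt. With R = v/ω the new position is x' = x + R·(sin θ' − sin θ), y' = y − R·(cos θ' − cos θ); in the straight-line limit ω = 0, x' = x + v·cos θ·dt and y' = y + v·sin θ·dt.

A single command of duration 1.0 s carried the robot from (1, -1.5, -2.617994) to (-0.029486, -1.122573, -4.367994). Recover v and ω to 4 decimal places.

v = 1.2500, ω = -1.7500

Δθ = -4.367994 − -2.617994 = -1.750000
ω = Δθ/dt = -1.750000/1.0 = -1.7500
R = Δx/(sin θ' − sin θ) = -0.7143
v = R·ω = -0.7143·-1.7500 = 1.2500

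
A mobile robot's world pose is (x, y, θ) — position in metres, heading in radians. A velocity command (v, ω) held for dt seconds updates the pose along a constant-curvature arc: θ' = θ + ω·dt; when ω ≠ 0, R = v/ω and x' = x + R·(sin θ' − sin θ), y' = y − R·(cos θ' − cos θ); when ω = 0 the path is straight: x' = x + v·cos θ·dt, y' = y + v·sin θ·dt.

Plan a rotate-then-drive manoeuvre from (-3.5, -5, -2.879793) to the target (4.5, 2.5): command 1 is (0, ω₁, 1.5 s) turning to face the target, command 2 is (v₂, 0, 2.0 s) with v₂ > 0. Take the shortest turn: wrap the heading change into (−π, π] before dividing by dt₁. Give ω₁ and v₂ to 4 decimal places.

ω₁ = -1.7668, v₂ = 5.4829

heading to target = atan2(2.5−-5, 4.5−-3.5) = 0.7532
Δθ = wrap(0.7532 − -2.8798) = -2.6502; ω₁ = Δθ/dt₁ = -1.7668
distance = √((4.5−-3.5)² + (2.5−-5)²) = 10.9659; v₂ = distance/dt₂ = 5.4829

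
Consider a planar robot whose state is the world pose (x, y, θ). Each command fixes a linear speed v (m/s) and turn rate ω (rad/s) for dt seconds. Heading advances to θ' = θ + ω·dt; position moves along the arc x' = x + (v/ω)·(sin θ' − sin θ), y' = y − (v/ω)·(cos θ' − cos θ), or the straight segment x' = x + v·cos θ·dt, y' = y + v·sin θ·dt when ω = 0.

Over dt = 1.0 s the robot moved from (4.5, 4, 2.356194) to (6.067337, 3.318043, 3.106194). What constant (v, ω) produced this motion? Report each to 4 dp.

Δθ = 3.106194 − 2.356194 = 0.750000
ω = Δθ/dt = 0.750000/1.0 = 0.7500
R = Δx/(sin θ' − sin θ) = -2.3333
v = R·ω = -2.3333·0.7500 = -1.7500

v = -1.7500, ω = 0.7500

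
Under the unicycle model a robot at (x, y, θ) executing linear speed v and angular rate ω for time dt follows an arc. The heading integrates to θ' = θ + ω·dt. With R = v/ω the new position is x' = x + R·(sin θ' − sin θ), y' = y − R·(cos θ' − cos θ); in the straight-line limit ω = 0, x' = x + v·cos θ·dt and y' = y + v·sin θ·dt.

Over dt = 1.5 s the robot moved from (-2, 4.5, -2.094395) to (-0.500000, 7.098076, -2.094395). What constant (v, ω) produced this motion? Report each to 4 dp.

v = -2.0000, ω = 0.0000

Δθ = -2.094395 − -2.094395 = 0.000000
ω = Δθ/dt = 0.000000/1.5 = 0.0000
ω = 0 → v = (Δx·cos θ + Δy·sin θ)/dt = -2.0000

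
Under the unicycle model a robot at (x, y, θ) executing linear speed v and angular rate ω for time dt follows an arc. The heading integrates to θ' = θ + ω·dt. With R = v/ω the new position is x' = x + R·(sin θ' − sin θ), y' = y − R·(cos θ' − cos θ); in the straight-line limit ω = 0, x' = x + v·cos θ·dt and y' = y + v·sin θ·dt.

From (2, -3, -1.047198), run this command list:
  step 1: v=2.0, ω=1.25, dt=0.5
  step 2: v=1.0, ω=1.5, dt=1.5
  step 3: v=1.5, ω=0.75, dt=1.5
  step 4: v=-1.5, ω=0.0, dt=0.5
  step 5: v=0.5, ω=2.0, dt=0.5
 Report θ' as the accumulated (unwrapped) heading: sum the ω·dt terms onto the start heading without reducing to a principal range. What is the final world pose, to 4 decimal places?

(2.5975, -1.6400, 3.9528)

step 1: θ'=-0.4222 (R=1.6000) → pose (2.7300, -3.6595, -0.4222)
step 2: θ'=1.8278 (R=0.6667) → pose (3.6480, -2.8819, 1.8278)
step 3: θ'=2.9528 (R=2.0000) → pose (2.0890, -1.4258, 2.9528)
step 4: θ'=2.9528 (straight) → pose (2.8257, -1.5666, 2.9528)
step 5: θ'=3.9528 (R=0.2500) → pose (2.5975, -1.6400, 3.9528)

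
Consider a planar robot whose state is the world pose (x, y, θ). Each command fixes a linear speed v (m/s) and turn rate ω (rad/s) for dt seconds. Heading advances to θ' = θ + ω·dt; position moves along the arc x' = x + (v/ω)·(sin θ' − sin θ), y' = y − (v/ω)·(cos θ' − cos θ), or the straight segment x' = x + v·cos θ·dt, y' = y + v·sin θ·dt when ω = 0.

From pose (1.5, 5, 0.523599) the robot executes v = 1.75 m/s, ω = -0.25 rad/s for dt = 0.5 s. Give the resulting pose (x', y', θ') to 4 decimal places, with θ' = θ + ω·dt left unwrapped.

θ' = 0.5236 + -0.25·0.5 = 0.3986
R = v/ω = 1.75/-0.25 = -7.0000
x' = 1.5 + -7.0000·(sin 0.3986 − sin 0.5236) = 2.2831
y' = 5 − -7.0000·(cos 0.3986 − cos 0.5236) = 5.3891

(2.2831, 5.3891, 0.3986)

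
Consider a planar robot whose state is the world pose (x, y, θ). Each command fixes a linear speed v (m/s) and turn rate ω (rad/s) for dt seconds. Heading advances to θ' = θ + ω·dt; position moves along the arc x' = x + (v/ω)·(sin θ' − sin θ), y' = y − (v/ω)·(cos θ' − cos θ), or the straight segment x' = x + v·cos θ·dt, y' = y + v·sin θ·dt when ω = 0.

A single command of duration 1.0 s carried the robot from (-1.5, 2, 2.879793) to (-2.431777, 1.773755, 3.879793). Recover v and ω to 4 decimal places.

v = 1.0000, ω = 1.0000

Δθ = 3.879793 − 2.879793 = 1.000000
ω = Δθ/dt = 1.000000/1.0 = 1.0000
R = Δx/(sin θ' − sin θ) = 1.0000
v = R·ω = 1.0000·1.0000 = 1.0000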